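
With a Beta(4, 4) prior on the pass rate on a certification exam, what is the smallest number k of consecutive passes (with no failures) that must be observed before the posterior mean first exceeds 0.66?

After k passes and 0 failures the posterior is Beta(4+k, 4), with mean (4+k)/(4+4+k).
Set (4+k)/(8+k) > 0.66 and solve: k > (0.66·8 − 4)/(1 − 0.66) = 3.765.
The smallest integer exceeding 3.765 is 4.

k = 4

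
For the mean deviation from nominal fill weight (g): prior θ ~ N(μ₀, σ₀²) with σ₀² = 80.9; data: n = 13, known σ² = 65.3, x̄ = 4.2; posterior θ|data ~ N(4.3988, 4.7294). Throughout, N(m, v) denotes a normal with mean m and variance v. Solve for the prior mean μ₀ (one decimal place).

The posterior mean is a precision-weighted average: μ_n = (τ₀μ₀ + τ_data·x̄)/(τ₀+τ_data), with τ₀=1/σ₀² and τ_data=n/σ².
Here τ₀ = 1/80.9 = 0.012361 and τ_data = 13/65.3 = 0.199081, so τ_n = 0.211442.
Rearranging for μ₀: μ₀ = (μ_n·τ_n − τ_data·x̄)/τ₀ = (4.3988·0.211442 − 0.199081·4.2) / 0.012361 = 0.093951/0.012361 ≈ 7.6.

μ₀ = 7.6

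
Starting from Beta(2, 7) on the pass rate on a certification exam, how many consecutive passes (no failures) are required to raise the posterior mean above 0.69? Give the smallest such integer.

After k passes and 0 failures the posterior is Beta(2+k, 7), with mean (2+k)/(2+7+k).
Set (2+k)/(9+k) > 0.69 and solve: k > (0.69·9 − 2)/(1 − 0.69) = 13.581.
The smallest integer exceeding 13.581 is 14, and checking k=14: (16)/(23) = 0.6957 > 0.69.

k = 14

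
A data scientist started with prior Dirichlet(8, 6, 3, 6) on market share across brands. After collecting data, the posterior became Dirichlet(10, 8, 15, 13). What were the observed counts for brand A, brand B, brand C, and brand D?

For a Dirichlet(α) prior with multinomial counts c, the posterior is Dirichlet(α + c) componentwise.
Counts are posterior − prior componentwise: 10−8=2, 8−6=2, 15−3=12, 13−6=7.

counts (2, 2, 12, 7)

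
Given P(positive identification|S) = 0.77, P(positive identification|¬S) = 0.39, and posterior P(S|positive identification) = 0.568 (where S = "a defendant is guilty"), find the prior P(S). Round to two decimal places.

P(S) = 0.40

Bayes' rule in odds form gives O(S|E) = O(S)·[P(E|S)/P(E|¬S)], hence O(S) = O(S|E)/LR.
Posterior odds = 0.568/(1−0.568) = 1.3148. LR = 0.77/0.39 = 1.9744.
Prior odds = 1.3148/1.9744 = 0.6659, so P(S) = 0.6659/(1+0.6659) ≈ 0.40.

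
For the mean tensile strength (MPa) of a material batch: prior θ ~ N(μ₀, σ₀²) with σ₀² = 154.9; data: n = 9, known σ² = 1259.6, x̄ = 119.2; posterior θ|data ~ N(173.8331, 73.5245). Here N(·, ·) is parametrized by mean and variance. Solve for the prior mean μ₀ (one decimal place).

With known observation variance, the Normal–Normal posterior has precision τ_n = τ₀ + n/σ² and mean μ_n = (τ₀μ₀ + (n/σ²)x̄)/τ_n.
Here τ₀ = 1/154.9 = 0.006456 and τ_data = 9/1259.6 = 0.007145, so τ_n = 0.013601.
Rearranging for μ₀: μ₀ = (μ_n·τ_n − τ_data·x̄)/τ₀ = (173.8331·0.013601 − 0.007145·119.2) / 0.006456 = 1.512620/0.006456 ≈ 234.3.

μ₀ = 234.3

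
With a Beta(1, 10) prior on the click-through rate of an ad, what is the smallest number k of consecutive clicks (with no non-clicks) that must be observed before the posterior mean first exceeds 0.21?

k = 2

After k clicks and 0 non-clicks the posterior is Beta(1+k, 10), with mean (1+k)/(1+10+k).
Set (1+k)/(11+k) > 0.21 and solve: k > (0.21·11 − 1)/(1 − 0.21) = 1.658.
The smallest integer exceeding 1.658 is 2, and checking k=2: (3)/(13) = 0.2308 > 0.21.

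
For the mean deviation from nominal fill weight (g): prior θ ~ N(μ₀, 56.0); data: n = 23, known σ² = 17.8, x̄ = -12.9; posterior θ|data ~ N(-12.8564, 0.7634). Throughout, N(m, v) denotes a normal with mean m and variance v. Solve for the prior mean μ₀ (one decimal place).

With known observation variance, the Normal–Normal posterior has precision τ_n = τ₀ + n/σ² and mean μ_n = (τ₀μ₀ + (n/σ²)x̄)/τ_n.
Here τ₀ = 1/56.0 = 0.017857 and τ_data = 23/17.8 = 1.292135, so τ_n = 1.309992.
Rearranging for μ₀: μ₀ = (μ_n·τ_n − τ_data·x̄)/τ₀ = (-12.8564·1.309992 − 1.292135·-12.9) / 0.017857 = -0.173240/0.017857 ≈ -9.7.

μ₀ = -9.7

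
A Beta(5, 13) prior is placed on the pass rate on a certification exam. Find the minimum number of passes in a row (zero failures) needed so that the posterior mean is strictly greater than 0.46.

k = 7

After k passes and 0 failures the posterior is Beta(5+k, 13), with mean (5+k)/(5+13+k).
Set (5+k)/(18+k) > 0.46 and solve: k > (0.46·18 − 5)/(1 − 0.46) = 6.074.
The smallest integer exceeding 6.074 is 7.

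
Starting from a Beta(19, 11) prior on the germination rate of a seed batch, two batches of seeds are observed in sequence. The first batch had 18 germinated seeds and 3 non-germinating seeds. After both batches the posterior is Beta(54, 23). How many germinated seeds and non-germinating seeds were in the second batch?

17 germinated seeds and 9 non-germinating seeds

Sequential conjugate updates are equivalent to a single update on the pooled data, so total successes = posterior α − prior α and total failures = posterior β − prior β.
Total across both batches: 54−19=35 germinated seeds, 23−11=12 non-germinating seeds.
Subtract the first batch: 35−18=17 germinated seeds and 12−3=9 non-germinating seeds.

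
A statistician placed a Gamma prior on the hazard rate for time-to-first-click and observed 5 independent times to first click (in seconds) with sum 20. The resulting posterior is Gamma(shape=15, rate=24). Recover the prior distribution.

Gamma(shape=10, rate=4)

For an exponential likelihood with a Gamma(α, β) prior on the rate, n observations with total T give posterior Gamma(α+n, β+T).
So α = 15 − 5 = 10 and β = 24 − 20 = 4.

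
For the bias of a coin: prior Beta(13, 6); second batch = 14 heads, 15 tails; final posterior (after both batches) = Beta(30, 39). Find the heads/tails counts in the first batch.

3 heads and 18 tails

Sequential conjugate updates are equivalent to a single update on the pooled data, so total successes = posterior α − prior α and total failures = posterior β − prior β.
Total across both batches: 30−13=17 heads, 39−6=33 tails.
Subtract the second batch: 17−14=3 heads and 33−15=18 tails.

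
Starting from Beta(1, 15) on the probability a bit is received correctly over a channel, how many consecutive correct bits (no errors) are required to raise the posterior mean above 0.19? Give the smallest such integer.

After k correct bits and 0 errors the posterior is Beta(1+k, 15), with mean (1+k)/(1+15+k).
Set (1+k)/(16+k) > 0.19 and solve: k > (0.19·16 − 1)/(1 − 0.19) = 2.519.
The smallest integer exceeding 2.519 is 3, and checking k=3: (4)/(19) = 0.2105 > 0.19.

k = 3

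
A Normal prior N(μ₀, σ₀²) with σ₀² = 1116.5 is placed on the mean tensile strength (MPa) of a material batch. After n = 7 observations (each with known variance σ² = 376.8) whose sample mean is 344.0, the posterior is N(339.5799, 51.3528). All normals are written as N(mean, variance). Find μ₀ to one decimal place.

μ₀ = 247.9

The posterior mean is a precision-weighted average: μ_n = (τ₀μ₀ + τ_data·x̄)/(τ₀+τ_data), with τ₀=1/σ₀² and τ_data=n/σ².
Here τ₀ = 1/1116.5 = 0.000896 and τ_data = 7/376.8 = 0.018577, so τ_n = 0.019473.
Rearranging for μ₀: μ₀ = (μ_n·τ_n − τ_data·x̄)/τ₀ = (339.5799·0.019473 − 0.018577·344.0) / 0.000896 = 0.222151/0.000896 ≈ 247.9.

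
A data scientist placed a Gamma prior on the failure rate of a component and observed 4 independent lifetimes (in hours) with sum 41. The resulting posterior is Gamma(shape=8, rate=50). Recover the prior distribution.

Gamma(shape=4, rate=9)

Gamma–exponential conjugacy: posterior shape = α + n, posterior rate = β + Σtᵢ.
So α = 8 − 4 = 4 and β = 50 − 41 = 9.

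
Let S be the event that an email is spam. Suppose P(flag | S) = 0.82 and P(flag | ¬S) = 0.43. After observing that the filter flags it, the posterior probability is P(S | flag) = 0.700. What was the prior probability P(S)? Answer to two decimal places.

P(S) = 0.55

Bayes' rule in odds form gives O(S|E) = O(S)·[P(E|S)/P(E|¬S)], hence O(S) = O(S|E)/LR.
Posterior odds = 0.700/(1−0.700) = 2.3333. LR = 0.82/0.43 = 1.9070.
Prior odds = 2.3333/1.9070 = 1.2235, so P(S) = 1.2235/(1+1.2235) ≈ 0.55.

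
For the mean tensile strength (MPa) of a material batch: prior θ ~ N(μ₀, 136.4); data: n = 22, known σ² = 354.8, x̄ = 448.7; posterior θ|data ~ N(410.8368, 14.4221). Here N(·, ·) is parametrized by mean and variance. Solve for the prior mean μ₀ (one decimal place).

With known observation variance, the Normal–Normal posterior has precision τ_n = τ₀ + n/σ² and mean μ_n = (τ₀μ₀ + (n/σ²)x̄)/τ_n.
Here τ₀ = 1/136.4 = 0.007331 and τ_data = 22/354.8 = 0.062007, so τ_n = 0.069338.
Rearranging for μ₀: μ₀ = (μ_n·τ_n − τ_data·x̄)/τ₀ = (410.8368·0.069338 − 0.062007·448.7) / 0.007331 = 0.664061/0.007331 ≈ 90.6.

μ₀ = 90.6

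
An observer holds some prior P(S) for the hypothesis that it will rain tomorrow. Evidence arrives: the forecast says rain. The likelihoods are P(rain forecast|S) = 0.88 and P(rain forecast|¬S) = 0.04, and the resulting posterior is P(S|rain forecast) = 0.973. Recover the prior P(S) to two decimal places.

P(S) = 0.62

Bayes' rule in odds form gives O(S|E) = O(S)·[P(E|S)/P(E|¬S)], hence O(S) = O(S|E)/LR.
Posterior odds = 0.973/(1−0.973) = 36.0370. LR = 0.88/0.04 = 22.0000.
Prior odds = 36.0370/22.0000 = 1.6380, so P(S) = 1.6380/(1+1.6380) ≈ 0.62.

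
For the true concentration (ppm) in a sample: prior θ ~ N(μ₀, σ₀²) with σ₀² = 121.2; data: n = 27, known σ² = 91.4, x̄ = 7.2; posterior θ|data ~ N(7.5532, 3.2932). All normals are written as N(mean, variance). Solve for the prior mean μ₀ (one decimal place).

μ₀ = 20.2

With known observation variance, the Normal–Normal posterior has precision τ_n = τ₀ + n/σ² and mean μ_n = (τ₀μ₀ + (n/σ²)x̄)/τ_n.
Here τ₀ = 1/121.2 = 0.008251 and τ_data = 27/91.4 = 0.295405, so τ_n = 0.303656.
Rearranging for μ₀: μ₀ = (μ_n·τ_n − τ_data·x̄)/τ₀ = (7.5532·0.303656 − 0.295405·7.2) / 0.008251 = 0.166658/0.008251 ≈ 20.2.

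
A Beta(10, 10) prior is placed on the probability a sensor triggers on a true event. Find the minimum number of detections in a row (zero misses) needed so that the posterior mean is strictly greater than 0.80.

k = 31

After k detections and 0 misses the posterior is Beta(10+k, 10), with mean (10+k)/(10+10+k).
Set (10+k)/(20+k) > 0.80 and solve: k > (0.80·20 − 10)/(1 − 0.80) = 30.000.
The smallest integer exceeding 30.000 is 31, and checking k=31: (41)/(51) = 0.8039 > 0.80.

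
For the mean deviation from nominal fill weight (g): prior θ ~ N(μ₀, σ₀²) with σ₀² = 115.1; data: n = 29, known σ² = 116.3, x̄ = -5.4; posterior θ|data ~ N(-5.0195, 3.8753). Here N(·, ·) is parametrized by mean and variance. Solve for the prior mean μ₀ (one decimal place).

With known observation variance, the Normal–Normal posterior has precision τ_n = τ₀ + n/σ² and mean μ_n = (τ₀μ₀ + (n/σ²)x̄)/τ_n.
Here τ₀ = 1/115.1 = 0.008688 and τ_data = 29/116.3 = 0.249355, so τ_n = 0.258043.
Rearranging for μ₀: μ₀ = (μ_n·τ_n − τ_data·x̄)/τ₀ = (-5.0195·0.258043 − 0.249355·-5.4) / 0.008688 = 0.051270/0.008688 ≈ 5.9.

μ₀ = 5.9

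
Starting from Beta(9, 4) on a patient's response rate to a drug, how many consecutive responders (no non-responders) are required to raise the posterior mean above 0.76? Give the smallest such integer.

After k responders and 0 non-responders the posterior is Beta(9+k, 4), with mean (9+k)/(9+4+k).
Set (9+k)/(13+k) > 0.76 and solve: k > (0.76·13 − 9)/(1 − 0.76) = 3.667.
The smallest integer exceeding 3.667 is 4.

k = 4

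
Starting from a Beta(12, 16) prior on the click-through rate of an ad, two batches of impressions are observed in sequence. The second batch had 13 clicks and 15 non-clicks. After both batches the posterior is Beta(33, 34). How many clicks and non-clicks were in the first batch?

8 clicks and 3 non-clicks

Sequential conjugate updates are equivalent to a single update on the pooled data, so total successes = posterior α − prior α and total failures = posterior β − prior β.
Total across both batches: 33−12=21 clicks, 34−16=18 non-clicks.
Subtract the second batch: 21−13=8 clicks and 18−15=3 non-clicks.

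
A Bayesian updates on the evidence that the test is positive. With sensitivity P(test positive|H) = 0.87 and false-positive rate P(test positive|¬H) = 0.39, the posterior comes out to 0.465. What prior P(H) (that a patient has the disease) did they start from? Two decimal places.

P(H) = 0.28

Bayes' rule in odds form gives O(H|E) = O(H)·[P(E|H)/P(E|¬H)], hence O(H) = O(H|E)/LR.
Posterior odds = 0.465/(1−0.465) = 0.8692. LR = 0.87/0.39 = 2.2308.
Prior odds = 0.8692/2.2308 = 0.3896, so P(H) = 0.3896/(1+0.3896) ≈ 0.28.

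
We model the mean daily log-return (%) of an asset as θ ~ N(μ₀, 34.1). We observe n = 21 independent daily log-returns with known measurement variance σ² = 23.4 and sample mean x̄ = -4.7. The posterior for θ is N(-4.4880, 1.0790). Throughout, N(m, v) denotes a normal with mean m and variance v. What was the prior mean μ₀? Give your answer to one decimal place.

μ₀ = 2.0

With known observation variance, the Normal–Normal posterior has precision τ_n = τ₀ + n/σ² and mean μ_n = (τ₀μ₀ + (n/σ²)x̄)/τ_n.
Here τ₀ = 1/34.1 = 0.029326 and τ_data = 21/23.4 = 0.897436, so τ_n = 0.926762.
Rearranging for μ₀: μ₀ = (μ_n·τ_n − τ_data·x̄)/τ₀ = (-4.4880·0.926762 − 0.897436·-4.7) / 0.029326 = 0.058641/0.029326 ≈ 2.0.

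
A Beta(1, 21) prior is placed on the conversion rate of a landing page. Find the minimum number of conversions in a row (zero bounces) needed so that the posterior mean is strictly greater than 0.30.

k = 9

After k conversions and 0 bounces the posterior is Beta(1+k, 21), with mean (1+k)/(1+21+k).
Set (1+k)/(22+k) > 0.30 and solve: k > (0.30·22 − 1)/(1 − 0.30) = 8.000.
The smallest integer exceeding 8.000 is 9.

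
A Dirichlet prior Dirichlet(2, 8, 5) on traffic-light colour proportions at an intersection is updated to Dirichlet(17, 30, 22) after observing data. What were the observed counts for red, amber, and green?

counts (15, 22, 17)

For a Dirichlet(α) prior with multinomial counts c, the posterior is Dirichlet(α + c) componentwise.
Counts are posterior − prior componentwise: 17−2=15, 30−8=22, 22−5=17.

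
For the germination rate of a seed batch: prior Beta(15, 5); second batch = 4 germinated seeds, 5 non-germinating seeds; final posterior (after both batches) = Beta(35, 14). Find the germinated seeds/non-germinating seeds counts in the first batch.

Sequential conjugate updates are equivalent to a single update on the pooled data, so total successes = posterior α − prior α and total failures = posterior β − prior β.
Total across both batches: 35−15=20 germinated seeds, 14−5=9 non-germinating seeds.
Subtract the second batch: 20−4=16 germinated seeds and 9−5=4 non-germinating seeds.

16 germinated seeds and 4 non-germinating seeds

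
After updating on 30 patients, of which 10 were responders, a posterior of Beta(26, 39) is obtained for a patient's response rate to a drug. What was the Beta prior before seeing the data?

Beta is conjugate to the binomial likelihood: posterior = Beta(α+s, β+f).
Subtract the data counts: 26−10=16, 39−20=19.

Beta(16, 19)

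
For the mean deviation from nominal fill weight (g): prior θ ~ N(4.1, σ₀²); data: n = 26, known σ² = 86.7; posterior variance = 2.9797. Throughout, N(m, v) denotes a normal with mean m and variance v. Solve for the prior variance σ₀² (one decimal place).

σ₀² = 28.0

For the Normal–Normal model with known σ², precisions add: τ_n = τ₀ + n/σ².
So 1/σ₀² = 1/2.9797 − 26/86.7 = 0.335604 − 0.299885 = 0.035719.
Hence σ₀² = 1/0.035719 ≈ 28.0.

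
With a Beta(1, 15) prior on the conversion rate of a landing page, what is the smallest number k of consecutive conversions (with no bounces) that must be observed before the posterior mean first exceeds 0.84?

k = 78

After k conversions and 0 bounces the posterior is Beta(1+k, 15), with mean (1+k)/(1+15+k).
Set (1+k)/(16+k) > 0.84 and solve: k > (0.84·16 − 1)/(1 − 0.84) = 77.750.
The smallest integer exceeding 77.750 is 78, and checking k=78: (79)/(94) = 0.8404 > 0.84.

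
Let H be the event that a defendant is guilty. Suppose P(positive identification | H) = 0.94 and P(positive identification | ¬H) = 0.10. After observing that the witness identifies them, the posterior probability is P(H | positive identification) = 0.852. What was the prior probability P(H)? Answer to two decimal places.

P(H) = 0.38

Bayes' rule in odds form gives O(H|E) = O(H)·[P(E|H)/P(E|¬H)], hence O(H) = O(H|E)/LR.
Posterior odds = 0.852/(1−0.852) = 5.7568. LR = 0.94/0.10 = 9.4000.
Prior odds = 5.7568/9.4000 = 0.6124, so P(H) = 0.6124/(1+0.6124) ≈ 0.38.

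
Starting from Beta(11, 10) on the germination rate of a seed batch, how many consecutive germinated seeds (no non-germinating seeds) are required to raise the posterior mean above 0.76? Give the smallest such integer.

k = 21

After k germinated seeds and 0 non-germinating seeds the posterior is Beta(11+k, 10), with mean (11+k)/(11+10+k).
Set (11+k)/(21+k) > 0.76 and solve: k > (0.76·21 − 11)/(1 − 0.76) = 20.667.
The smallest integer exceeding 20.667 is 21, and checking k=21: (32)/(42) = 0.7619 > 0.76.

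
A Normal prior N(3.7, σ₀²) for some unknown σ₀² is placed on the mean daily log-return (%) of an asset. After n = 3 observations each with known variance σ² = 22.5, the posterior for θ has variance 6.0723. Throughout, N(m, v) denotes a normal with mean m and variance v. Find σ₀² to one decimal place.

For the Normal–Normal model with known σ², precisions add: τ_n = τ₀ + n/σ².
So 1/σ₀² = 1/6.0723 − 3/22.5 = 0.164682 − 0.133333 = 0.031349.
Hence σ₀² = 1/0.031349 ≈ 31.9.

σ₀² = 31.9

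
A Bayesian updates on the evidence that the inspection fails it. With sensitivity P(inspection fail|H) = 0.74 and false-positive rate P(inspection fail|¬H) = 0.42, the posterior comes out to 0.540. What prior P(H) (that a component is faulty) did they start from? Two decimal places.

Bayes' rule in odds form gives O(H|E) = O(H)·[P(E|H)/P(E|¬H)], hence O(H) = O(H|E)/LR.
Posterior odds = 0.540/(1−0.540) = 1.1739. LR = 0.74/0.42 = 1.7619.
Prior odds = 1.1739/1.7619 = 0.6663, so P(H) = 0.6663/(1+0.6663) ≈ 0.40.

P(H) = 0.40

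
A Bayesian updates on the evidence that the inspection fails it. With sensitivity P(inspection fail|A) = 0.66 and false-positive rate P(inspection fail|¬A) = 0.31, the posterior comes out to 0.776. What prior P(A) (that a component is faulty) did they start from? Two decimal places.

P(A) = 0.62

In odds form, posterior odds = prior odds × likelihood ratio, so prior odds = posterior odds ÷ LR.
Posterior odds = 0.776/(1−0.776) = 3.4643. LR = 0.66/0.31 = 2.1290.
Prior odds = 3.4643/2.1290 = 1.6272, so P(A) = 1.6272/(1+1.6272) ≈ 0.62.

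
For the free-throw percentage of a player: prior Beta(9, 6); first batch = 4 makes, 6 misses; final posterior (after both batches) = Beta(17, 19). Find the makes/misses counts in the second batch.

4 makes and 7 misses

Because Beta–binomial updating is additive in the counts, the combined data contributed (α_post−α_prior, β_post−β_prior) successes and failures.
Total across both batches: 17−9=8 makes, 19−6=13 misses.
Subtract the first batch: 8−4=4 makes and 13−6=7 misses.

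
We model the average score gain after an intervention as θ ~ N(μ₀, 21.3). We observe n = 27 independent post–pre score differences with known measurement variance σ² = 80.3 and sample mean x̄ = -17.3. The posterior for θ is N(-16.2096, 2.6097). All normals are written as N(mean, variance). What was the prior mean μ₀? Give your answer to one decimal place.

μ₀ = -8.4

With known observation variance, the Normal–Normal posterior has precision τ_n = τ₀ + n/σ² and mean μ_n = (τ₀μ₀ + (n/σ²)x̄)/τ_n.
Here τ₀ = 1/21.3 = 0.046948 and τ_data = 27/80.3 = 0.336239, so τ_n = 0.383187.
Rearranging for μ₀: μ₀ = (μ_n·τ_n − τ_data·x̄)/τ₀ = (-16.2096·0.383187 − 0.336239·-17.3) / 0.046948 = -0.394373/0.046948 ≈ -8.4.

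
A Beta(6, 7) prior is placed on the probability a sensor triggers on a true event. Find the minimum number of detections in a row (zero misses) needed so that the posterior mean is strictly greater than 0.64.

k = 7

After k detections and 0 misses the posterior is Beta(6+k, 7), with mean (6+k)/(6+7+k).
Set (6+k)/(13+k) > 0.64 and solve: k > (0.64·13 − 6)/(1 − 0.64) = 6.444.
The smallest integer exceeding 6.444 is 7.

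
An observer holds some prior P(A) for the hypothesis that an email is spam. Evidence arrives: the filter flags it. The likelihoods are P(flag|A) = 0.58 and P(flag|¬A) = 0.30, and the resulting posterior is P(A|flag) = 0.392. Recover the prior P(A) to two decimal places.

P(A) = 0.25

Bayes' rule in odds form gives O(A|E) = O(A)·[P(E|A)/P(E|¬A)], hence O(A) = O(A|E)/LR.
Posterior odds = 0.392/(1−0.392) = 0.6447. LR = 0.58/0.30 = 1.9333.
Prior odds = 0.6447/1.9333 = 0.3335, so P(A) = 0.3335/(1+0.3335) ≈ 0.25.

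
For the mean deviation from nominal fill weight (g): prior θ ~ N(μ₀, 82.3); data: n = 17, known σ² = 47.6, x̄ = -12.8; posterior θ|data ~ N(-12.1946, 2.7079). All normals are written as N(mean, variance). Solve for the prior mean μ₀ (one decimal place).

The posterior mean is a precision-weighted average: μ_n = (τ₀μ₀ + τ_data·x̄)/(τ₀+τ_data), with τ₀=1/σ₀² and τ_data=n/σ².
Here τ₀ = 1/82.3 = 0.012151 and τ_data = 17/47.6 = 0.357143, so τ_n = 0.369294.
Rearranging for μ₀: μ₀ = (μ_n·τ_n − τ_data·x̄)/τ₀ = (-12.1946·0.369294 − 0.357143·-12.8) / 0.012151 = 0.068038/0.012151 ≈ 5.6.

μ₀ = 5.6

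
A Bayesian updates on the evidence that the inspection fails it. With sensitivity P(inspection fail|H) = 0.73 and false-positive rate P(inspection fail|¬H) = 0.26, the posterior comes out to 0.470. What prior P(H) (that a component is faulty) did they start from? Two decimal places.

P(H) = 0.24

Bayes' rule in odds form gives O(H|E) = O(H)·[P(E|H)/P(E|¬H)], hence O(H) = O(H|E)/LR.
Posterior odds = 0.470/(1−0.470) = 0.8868. LR = 0.73/0.26 = 2.8077.
Prior odds = 0.8868/2.8077 = 0.3158, so P(H) = 0.3158/(1+0.3158) ≈ 0.24.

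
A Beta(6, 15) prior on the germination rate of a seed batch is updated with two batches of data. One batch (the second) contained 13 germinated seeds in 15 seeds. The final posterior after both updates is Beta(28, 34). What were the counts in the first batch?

Because Beta–binomial updating is additive in the counts, the combined data contributed (α_post−α_prior, β_post−β_prior) successes and failures.
Total across both batches: 28−6=22 germinated seeds, 34−15=19 non-germinating seeds.
Subtract the second batch: 22−13=9 germinated seeds and 19−2=17 non-germinating seeds.

9 germinated seeds and 17 non-germinating seeds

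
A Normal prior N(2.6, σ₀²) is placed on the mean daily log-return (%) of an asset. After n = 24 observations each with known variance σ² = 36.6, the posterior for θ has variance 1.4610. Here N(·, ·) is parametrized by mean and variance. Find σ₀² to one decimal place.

For the Normal–Normal model with known σ², precisions add: τ_n = τ₀ + n/σ².
So 1/σ₀² = 1/1.4610 − 24/36.6 = 0.684463 − 0.655738 = 0.028725.
Hence σ₀² = 1/0.028725 ≈ 34.8.

σ₀² = 34.8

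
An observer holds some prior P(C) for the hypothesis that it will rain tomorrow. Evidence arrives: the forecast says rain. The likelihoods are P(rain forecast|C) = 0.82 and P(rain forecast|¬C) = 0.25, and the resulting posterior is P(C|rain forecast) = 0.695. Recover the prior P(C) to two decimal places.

Bayes' rule in odds form gives O(C|E) = O(C)·[P(E|C)/P(E|¬C)], hence O(C) = O(C|E)/LR.
Posterior odds = 0.695/(1−0.695) = 2.2787. LR = 0.82/0.25 = 3.2800.
Prior odds = 2.2787/3.2800 = 0.6947, so P(C) = 0.6947/(1+0.6947) ≈ 0.41.

P(C) = 0.41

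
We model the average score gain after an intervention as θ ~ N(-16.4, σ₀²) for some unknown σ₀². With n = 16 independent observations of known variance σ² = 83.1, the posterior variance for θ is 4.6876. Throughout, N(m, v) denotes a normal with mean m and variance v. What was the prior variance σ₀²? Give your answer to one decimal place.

σ₀² = 48.1

For the Normal–Normal model with known σ², precisions add: τ_n = τ₀ + n/σ².
So 1/σ₀² = 1/4.6876 − 16/83.1 = 0.213329 − 0.192539 = 0.020790.
Hence σ₀² = 1/0.020790 ≈ 48.1.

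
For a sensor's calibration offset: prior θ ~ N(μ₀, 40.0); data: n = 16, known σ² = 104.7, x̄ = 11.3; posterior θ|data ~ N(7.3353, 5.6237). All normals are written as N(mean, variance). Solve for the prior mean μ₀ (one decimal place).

With known observation variance, the Normal–Normal posterior has precision τ_n = τ₀ + n/σ² and mean μ_n = (τ₀μ₀ + (n/σ²)x̄)/τ_n.
Here τ₀ = 1/40.0 = 0.025000 and τ_data = 16/104.7 = 0.152818, so τ_n = 0.177818.
Rearranging for μ₀: μ₀ = (μ_n·τ_n − τ_data·x̄)/τ₀ = (7.3353·0.177818 − 0.152818·11.3) / 0.025000 = -0.422495/0.025000 ≈ -16.9.

μ₀ = -16.9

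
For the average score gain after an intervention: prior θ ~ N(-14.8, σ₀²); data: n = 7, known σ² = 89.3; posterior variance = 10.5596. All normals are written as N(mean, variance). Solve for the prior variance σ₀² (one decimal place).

For the Normal–Normal model with known σ², precisions add: τ_n = τ₀ + n/σ².
So 1/σ₀² = 1/10.5596 − 7/89.3 = 0.094701 − 0.078387 = 0.016314.
Hence σ₀² = 1/0.016314 ≈ 61.3.

σ₀² = 61.3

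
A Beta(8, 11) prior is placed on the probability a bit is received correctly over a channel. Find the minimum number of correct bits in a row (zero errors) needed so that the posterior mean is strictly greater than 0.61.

k = 10

After k correct bits and 0 errors the posterior is Beta(8+k, 11), with mean (8+k)/(8+11+k).
Set (8+k)/(19+k) > 0.61 and solve: k > (0.61·19 − 8)/(1 − 0.61) = 9.205.
The smallest integer exceeding 9.205 is 10, and checking k=10: (18)/(29) = 0.6207 > 0.61.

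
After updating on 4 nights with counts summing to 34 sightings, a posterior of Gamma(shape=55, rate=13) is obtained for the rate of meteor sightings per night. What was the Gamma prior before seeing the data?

Gamma–Poisson conjugacy: posterior shape = α + Σxᵢ, posterior rate = β + n.
So α = 55 − 34 = 21 and β = 13 − 4 = 9.

Gamma(shape=21, rate=9)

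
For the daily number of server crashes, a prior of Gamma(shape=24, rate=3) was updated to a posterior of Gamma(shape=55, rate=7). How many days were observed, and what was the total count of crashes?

n = 4 days with total 31 crashes

A Gamma(α, β) prior (rate parametrization) on a Poisson rate with n observations summing to S gives posterior Gamma(α+S, β+n).
Matching: Σxᵢ = 55 − 24 = 31 and n = 7 − 3 = 4.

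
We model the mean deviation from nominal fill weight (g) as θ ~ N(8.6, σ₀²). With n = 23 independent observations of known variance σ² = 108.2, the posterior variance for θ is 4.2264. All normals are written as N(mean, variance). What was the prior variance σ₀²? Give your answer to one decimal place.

Posterior precision equals prior precision plus data precision: 1/σ_n² = 1/σ₀² + n/σ².
So 1/σ₀² = 1/4.2264 − 23/108.2 = 0.236608 − 0.212569 = 0.024039.
Hence σ₀² = 1/0.024039 ≈ 41.6.

σ₀² = 41.6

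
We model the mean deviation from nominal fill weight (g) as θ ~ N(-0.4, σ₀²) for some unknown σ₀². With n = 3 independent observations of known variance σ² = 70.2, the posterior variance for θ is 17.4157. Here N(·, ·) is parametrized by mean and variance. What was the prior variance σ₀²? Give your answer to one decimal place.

Posterior precision equals prior precision plus data precision: 1/σ_n² = 1/σ₀² + n/σ².
So 1/σ₀² = 1/17.4157 − 3/70.2 = 0.057419 − 0.042735 = 0.014684.
Hence σ₀² = 1/0.014684 ≈ 68.1.

σ₀² = 68.1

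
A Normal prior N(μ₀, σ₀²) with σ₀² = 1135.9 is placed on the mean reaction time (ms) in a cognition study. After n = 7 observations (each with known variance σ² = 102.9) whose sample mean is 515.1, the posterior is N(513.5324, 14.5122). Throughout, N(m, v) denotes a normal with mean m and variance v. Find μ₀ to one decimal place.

With known observation variance, the Normal–Normal posterior has precision τ_n = τ₀ + n/σ² and mean μ_n = (τ₀μ₀ + (n/σ²)x̄)/τ_n.
Here τ₀ = 1/1135.9 = 0.000880 and τ_data = 7/102.9 = 0.068027, so τ_n = 0.068907.
Rearranging for μ₀: μ₀ = (μ_n·τ_n − τ_data·x̄)/τ₀ = (513.5324·0.068907 − 0.068027·515.1) / 0.000880 = 0.345269/0.000880 ≈ 392.4.

μ₀ = 392.4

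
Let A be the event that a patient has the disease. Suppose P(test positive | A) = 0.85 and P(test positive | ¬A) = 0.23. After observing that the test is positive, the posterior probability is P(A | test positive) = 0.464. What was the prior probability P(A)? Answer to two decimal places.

P(A) = 0.19

In odds form, posterior odds = prior odds × likelihood ratio, so prior odds = posterior odds ÷ LR.
Posterior odds = 0.464/(1−0.464) = 0.8657. LR = 0.85/0.23 = 3.6957.
Prior odds = 0.8657/3.6957 = 0.2342, so P(A) = 0.2342/(1+0.2342) ≈ 0.19.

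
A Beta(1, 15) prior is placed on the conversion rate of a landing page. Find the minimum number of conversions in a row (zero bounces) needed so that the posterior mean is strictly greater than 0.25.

After k conversions and 0 bounces the posterior is Beta(1+k, 15), with mean (1+k)/(1+15+k).
Set (1+k)/(16+k) > 0.25 and solve: k > (0.25·16 − 1)/(1 − 0.25) = 4.000.
The smallest integer exceeding 4.000 is 5, and checking k=5: (6)/(21) = 0.2857 > 0.25.

k = 5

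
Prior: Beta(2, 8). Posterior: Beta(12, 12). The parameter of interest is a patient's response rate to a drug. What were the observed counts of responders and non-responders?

10 responders and 4 non-responders

Beta is conjugate to the binomial likelihood: posterior = Beta(a+s, b+f).
So s = 12 − 2 = 10 and f = 12 − 8 = 4.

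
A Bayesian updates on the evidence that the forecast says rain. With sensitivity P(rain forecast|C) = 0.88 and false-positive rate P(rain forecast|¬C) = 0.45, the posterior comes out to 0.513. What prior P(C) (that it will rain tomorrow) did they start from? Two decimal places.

In odds form, posterior odds = prior odds × likelihood ratio, so prior odds = posterior odds ÷ LR.
Posterior odds = 0.513/(1−0.513) = 1.0534. LR = 0.88/0.45 = 1.9556.
Prior odds = 1.0534/1.9556 = 0.5387, so P(C) = 0.5387/(1+0.5387) ≈ 0.35.

P(C) = 0.35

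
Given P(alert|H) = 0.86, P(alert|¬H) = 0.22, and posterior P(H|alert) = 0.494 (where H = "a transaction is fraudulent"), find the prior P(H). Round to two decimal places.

P(H) = 0.20

Bayes' rule in odds form gives O(H|E) = O(H)·[P(E|H)/P(E|¬H)], hence O(H) = O(H|E)/LR.
Posterior odds = 0.494/(1−0.494) = 0.9763. LR = 0.86/0.22 = 3.9091.
Prior odds = 0.9763/3.9091 = 0.2498, so P(H) = 0.2498/(1+0.2498) ≈ 0.20.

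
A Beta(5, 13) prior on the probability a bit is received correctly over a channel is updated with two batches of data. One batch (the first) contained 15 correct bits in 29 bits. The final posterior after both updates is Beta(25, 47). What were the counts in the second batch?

5 correct bits and 20 errors

Because Beta–binomial updating is additive in the counts, the combined data contributed (α_post−α_prior, β_post−β_prior) successes and failures.
Total across both batches: 25−5=20 correct bits, 47−13=34 errors.
Subtract the first batch: 20−15=5 correct bits and 34−14=20 errors.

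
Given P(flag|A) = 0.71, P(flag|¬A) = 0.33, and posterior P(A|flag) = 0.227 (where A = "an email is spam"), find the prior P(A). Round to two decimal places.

Bayes' rule in odds form gives O(A|E) = O(A)·[P(E|A)/P(E|¬A)], hence O(A) = O(A|E)/LR.
Posterior odds = 0.227/(1−0.227) = 0.2937. LR = 0.71/0.33 = 2.1515.
Prior odds = 0.2937/2.1515 = 0.1365, so P(A) = 0.1365/(1+0.1365) ≈ 0.12.

P(A) = 0.12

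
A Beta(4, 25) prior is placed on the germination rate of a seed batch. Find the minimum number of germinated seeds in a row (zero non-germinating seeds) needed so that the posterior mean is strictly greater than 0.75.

k = 72

After k germinated seeds and 0 non-germinating seeds the posterior is Beta(4+k, 25), with mean (4+k)/(4+25+k).
Set (4+k)/(29+k) > 0.75 and solve: k > (0.75·29 − 4)/(1 − 0.75) = 71.000.
The smallest integer exceeding 71.000 is 72.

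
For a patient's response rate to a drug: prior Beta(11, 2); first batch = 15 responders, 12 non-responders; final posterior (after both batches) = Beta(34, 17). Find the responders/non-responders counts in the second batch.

8 responders and 3 non-responders

Sequential conjugate updates are equivalent to a single update on the pooled data, so total successes = posterior α − prior α and total failures = posterior β − prior β.
Total across both batches: 34−11=23 responders, 17−2=15 non-responders.
Subtract the first batch: 23−15=8 responders and 15−12=3 non-responders.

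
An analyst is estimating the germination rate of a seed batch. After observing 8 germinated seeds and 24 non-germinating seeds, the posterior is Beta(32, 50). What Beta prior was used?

Beta(24, 26)

A Beta(α, β) prior with s successes and f failures in binomial data gives a Beta(α+s, β+f) posterior.
So α = 32 − 8 = 24 and β = 50 − 24 = 26.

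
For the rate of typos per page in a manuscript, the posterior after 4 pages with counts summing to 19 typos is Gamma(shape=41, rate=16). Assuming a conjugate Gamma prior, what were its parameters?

Gamma(shape=22, rate=12)

Gamma–Poisson conjugacy: posterior shape = α + Σxᵢ, posterior rate = β + n.
So α = 41 − 19 = 22 and β = 16 − 4 = 12.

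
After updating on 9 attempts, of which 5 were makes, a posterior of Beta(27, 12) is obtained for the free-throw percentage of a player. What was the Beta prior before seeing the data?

Beta(22, 8)

Beta is conjugate to the binomial likelihood: posterior = Beta(a+s, b+f).
Subtract the data counts: 27−5=22, 12−4=8.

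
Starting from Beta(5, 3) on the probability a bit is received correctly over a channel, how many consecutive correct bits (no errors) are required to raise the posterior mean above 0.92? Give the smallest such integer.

k = 30

After k correct bits and 0 errors the posterior is Beta(5+k, 3), with mean (5+k)/(5+3+k).
Set (5+k)/(8+k) > 0.92 and solve: k > (0.92·8 − 5)/(1 − 0.92) = 29.500.
The smallest integer exceeding 29.500 is 30.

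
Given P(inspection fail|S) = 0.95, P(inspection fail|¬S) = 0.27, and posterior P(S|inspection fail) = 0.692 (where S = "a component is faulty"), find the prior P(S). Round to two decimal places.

P(S) = 0.39

In odds form, posterior odds = prior odds × likelihood ratio, so prior odds = posterior odds ÷ LR.
Posterior odds = 0.692/(1−0.692) = 2.2468. LR = 0.95/0.27 = 3.5185.
Prior odds = 2.2468/3.5185 = 0.6386, so P(S) = 0.6386/(1+0.6386) ≈ 0.39.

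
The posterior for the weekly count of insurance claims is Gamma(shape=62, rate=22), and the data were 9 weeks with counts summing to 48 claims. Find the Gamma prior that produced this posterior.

Gamma–Poisson conjugacy: posterior shape = α + Σxᵢ, posterior rate = β + n.
So α = 62 − 48 = 14 and β = 22 − 9 = 13.

Gamma(shape=14, rate=13)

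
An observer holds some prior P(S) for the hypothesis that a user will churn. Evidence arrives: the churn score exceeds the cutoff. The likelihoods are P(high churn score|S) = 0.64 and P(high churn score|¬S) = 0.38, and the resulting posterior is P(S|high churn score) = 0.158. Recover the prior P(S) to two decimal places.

Bayes' rule in odds form gives O(S|E) = O(S)·[P(E|S)/P(E|¬S)], hence O(S) = O(S|E)/LR.
Posterior odds = 0.158/(1−0.158) = 0.1876. LR = 0.64/0.38 = 1.6842.
Prior odds = 0.1876/1.6842 = 0.1114, so P(S) = 0.1114/(1+0.1114) ≈ 0.10.

P(S) = 0.10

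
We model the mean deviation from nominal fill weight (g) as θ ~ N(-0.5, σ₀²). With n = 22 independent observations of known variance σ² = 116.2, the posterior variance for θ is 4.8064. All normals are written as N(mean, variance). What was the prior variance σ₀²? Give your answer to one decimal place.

For the Normal–Normal model with known σ², precisions add: τ_n = τ₀ + n/σ².
So 1/σ₀² = 1/4.8064 − 22/116.2 = 0.208056 − 0.189329 = 0.018727.
Hence σ₀² = 1/0.018727 ≈ 53.4.

σ₀² = 53.4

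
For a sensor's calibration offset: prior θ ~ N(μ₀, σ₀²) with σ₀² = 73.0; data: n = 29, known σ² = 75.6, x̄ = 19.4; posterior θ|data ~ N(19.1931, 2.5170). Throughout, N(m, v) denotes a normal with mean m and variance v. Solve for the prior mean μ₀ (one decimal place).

With known observation variance, the Normal–Normal posterior has precision τ_n = τ₀ + n/σ² and mean μ_n = (τ₀μ₀ + (n/σ²)x̄)/τ_n.
Here τ₀ = 1/73.0 = 0.013699 and τ_data = 29/75.6 = 0.383598, so τ_n = 0.397297.
Rearranging for μ₀: μ₀ = (μ_n·τ_n − τ_data·x̄)/τ₀ = (19.1931·0.397297 − 0.383598·19.4) / 0.013699 = 0.183560/0.013699 ≈ 13.4.

μ₀ = 13.4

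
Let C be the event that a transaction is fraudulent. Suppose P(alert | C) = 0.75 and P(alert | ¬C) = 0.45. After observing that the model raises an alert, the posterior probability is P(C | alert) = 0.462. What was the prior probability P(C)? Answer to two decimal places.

Bayes' rule in odds form gives O(C|E) = O(C)·[P(E|C)/P(E|¬C)], hence O(C) = O(C|E)/LR.
Posterior odds = 0.462/(1−0.462) = 0.8587. LR = 0.75/0.45 = 1.6667.
Prior odds = 0.8587/1.6667 = 0.5152, so P(C) = 0.5152/(1+0.5152) ≈ 0.34.

P(C) = 0.34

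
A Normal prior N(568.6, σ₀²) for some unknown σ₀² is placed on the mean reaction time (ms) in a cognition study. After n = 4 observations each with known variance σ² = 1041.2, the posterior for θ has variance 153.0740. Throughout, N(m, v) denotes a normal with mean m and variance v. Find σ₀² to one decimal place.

σ₀² = 371.6

Posterior precision equals prior precision plus data precision: 1/σ_n² = 1/σ₀² + n/σ².
So 1/σ₀² = 1/153.0740 − 4/1041.2 = 0.006533 − 0.003842 = 0.002691.
Hence σ₀² = 1/0.002691 ≈ 371.6.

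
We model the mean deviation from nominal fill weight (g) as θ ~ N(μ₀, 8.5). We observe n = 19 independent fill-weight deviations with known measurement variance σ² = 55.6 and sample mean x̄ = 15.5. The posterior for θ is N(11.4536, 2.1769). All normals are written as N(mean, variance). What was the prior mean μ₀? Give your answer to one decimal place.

μ₀ = -0.3

The posterior mean is a precision-weighted average: μ_n = (τ₀μ₀ + τ_data·x̄)/(τ₀+τ_data), with τ₀=1/σ₀² and τ_data=n/σ².
Here τ₀ = 1/8.5 = 0.117647 and τ_data = 19/55.6 = 0.341727, so τ_n = 0.459374.
Rearranging for μ₀: μ₀ = (μ_n·τ_n − τ_data·x̄)/τ₀ = (11.4536·0.459374 − 0.341727·15.5) / 0.117647 = -0.035282/0.117647 ≈ -0.3.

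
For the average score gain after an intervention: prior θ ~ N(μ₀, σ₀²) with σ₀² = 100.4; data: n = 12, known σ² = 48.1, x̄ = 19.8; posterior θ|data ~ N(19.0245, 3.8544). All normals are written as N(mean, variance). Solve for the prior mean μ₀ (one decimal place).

μ₀ = -0.4

With known observation variance, the Normal–Normal posterior has precision τ_n = τ₀ + n/σ² and mean μ_n = (τ₀μ₀ + (n/σ²)x̄)/τ_n.
Here τ₀ = 1/100.4 = 0.009960 and τ_data = 12/48.1 = 0.249480, so τ_n = 0.259440.
Rearranging for μ₀: μ₀ = (μ_n·τ_n − τ_data·x̄)/τ₀ = (19.0245·0.259440 − 0.249480·19.8) / 0.009960 = -0.003988/0.009960 ≈ -0.4.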